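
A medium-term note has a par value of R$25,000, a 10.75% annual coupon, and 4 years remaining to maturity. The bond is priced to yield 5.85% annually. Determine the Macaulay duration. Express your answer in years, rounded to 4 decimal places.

3.4983 years

Periodic yield y = 0.0585. Discount each cash flow and weight by its year:
  t   CF        PV=CF/(1+0.0585)^t    t·PV
  1     2,687.50     2,538.9702     2,538.9702
  2     2,687.50     2,398.6493     4,797.2985
  3     2,687.50     2,266.0834     6,798.2501
  4    27,687.50    22,055.6720    88,222.6879
  Σ                 29,259.3749   102,357.2068
Price P = Σ PV = 29,259.3749.
Macaulay duration = Σ(t·PV) / P = 102,357.2068 / 29,259.3749 = 3.49827 years.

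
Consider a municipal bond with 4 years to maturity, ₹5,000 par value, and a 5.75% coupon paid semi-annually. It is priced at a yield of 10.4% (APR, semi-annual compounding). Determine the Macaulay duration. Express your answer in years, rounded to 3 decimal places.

Periodic yield y = 0.052. Discount each cash flow and weight by its period:
  t   CF        PV=CF/(1+0.052)^t    t·PV
  1       143.75       136.6445       136.6445
  2       143.75       129.8902       259.7804
  3       143.75       123.4698       370.4093
  4       143.75       117.3667       469.4668
  5       143.75       111.5653       557.8265
  6       143.75       106.0507       636.3040
  7       143.75       100.8086       705.6603
  8     5,143.75     3,428.8930    27,431.1441
  Σ                  4,254.6888    30,567.2359
Price P = Σ PV = 4,254.6888.
Macaulay duration = Σ(t·PV) / P = 30,567.2359 / 4,254.6888 = 7.18436 half-year periods.
In years: 7.18436 / 2 = 3.59218 years.

3.592 years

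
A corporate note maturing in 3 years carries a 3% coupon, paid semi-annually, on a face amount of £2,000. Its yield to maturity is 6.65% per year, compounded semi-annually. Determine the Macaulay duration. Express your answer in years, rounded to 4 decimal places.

2.8844 years

Periodic yield y = 0.03325. Discount each cash flow and weight by its period:
  t   CF        PV=CF/(1+0.03325)^t    t·PV
  1        30.00        29.0346        29.0346
  2        30.00        28.1003        56.2005
  3        30.00        27.1960        81.5880
  4        30.00        26.3208       105.2833
  5        30.00        25.4738       127.3691
  6     2,030.00     1,668.2593    10,009.5558
  Σ                  1,804.3848    10,409.0314
Price P = Σ PV = 1,804.3848.
Macaulay duration = Σ(t·PV) / P = 10,409.0314 / 1,804.3848 = 5.76874 half-year periods.
In years: 5.76874 / 2 = 2.88437 years.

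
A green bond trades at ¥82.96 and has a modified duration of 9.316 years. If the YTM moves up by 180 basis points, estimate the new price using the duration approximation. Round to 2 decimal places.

Duration approximation: ΔP/P ≈ -D_mod · Δy = -9.316 × (+0.018) = -0.167688.
New price ≈ 82.96 × (1 - 0.167688) = 69.04860352.

¥69.05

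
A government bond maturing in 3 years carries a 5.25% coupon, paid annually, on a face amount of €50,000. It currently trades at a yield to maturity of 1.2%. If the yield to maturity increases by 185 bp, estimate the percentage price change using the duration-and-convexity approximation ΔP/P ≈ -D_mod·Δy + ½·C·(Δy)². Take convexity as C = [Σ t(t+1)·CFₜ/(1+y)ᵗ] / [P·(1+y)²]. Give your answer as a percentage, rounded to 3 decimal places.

With y = 0.012:
  t   CF        PV=CF/(1+0.012)^t    t·PV        t(t+1)·PV
  1     2,625.00     2,593.8735     2,593.8735       5,187.7470
  2     2,625.00     2,563.1161     5,126.2322      15,378.6967
  3    52,625.00    50,775.0747   152,325.2242     609,300.8969
  Σ                 55,932.0644   160,045.3300     629,867.3406
P = 55,932.0644; D_Mac = 2.86142 yrs; D_mod = 2.82749 yrs; C = 10.99581.
Duration effect: -2.82749 × (+0.0185) = -0.052309
Convexity effect: 0.5 × 10.99581 × (0.0185)² = +0.0018817
ΔP/P ≈ -0.052309 + 0.0018817 = -0.050427 = -5.0427%.

-5.043%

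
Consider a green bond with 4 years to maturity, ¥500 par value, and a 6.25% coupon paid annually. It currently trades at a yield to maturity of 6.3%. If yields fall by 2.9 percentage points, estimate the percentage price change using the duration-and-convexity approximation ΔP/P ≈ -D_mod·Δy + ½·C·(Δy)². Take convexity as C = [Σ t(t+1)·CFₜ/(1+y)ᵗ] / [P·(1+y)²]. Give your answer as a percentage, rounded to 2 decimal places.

+10.65%

With y = 0.063:
  t   CF        PV=CF/(1+0.063)^t    t·PV        t(t+1)·PV
  1        31.25        29.3979        29.3979          58.7959
  2        31.25        27.6556        55.3113         165.9338
  3        31.25        26.0166        78.0497         312.1990
  4       531.25       416.0695     1,664.2780       8,321.3901
  Σ                    499.1396     1,827.0369       8,858.3187
P = 499.1396; D_Mac = 3.66037 yrs; D_mod = 3.44344 yrs; C = 15.70590.
Duration effect: -3.44344 × (-0.029) = +0.099860
Convexity effect: 0.5 × 15.70590 × (-0.029)² = +0.0066043
ΔP/P ≈ +0.099860 + 0.0066043 = +0.106464 = +10.6464%.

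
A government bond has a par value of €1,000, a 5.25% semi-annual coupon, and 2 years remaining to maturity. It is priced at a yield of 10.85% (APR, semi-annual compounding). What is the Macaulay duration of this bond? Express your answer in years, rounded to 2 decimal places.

1.92 years

Periodic yield y = 0.05425. Discount each cash flow and weight by its period:
  t   CF        PV=CF/(1+0.05425)^t    t·PV
  1        26.25        24.8992        24.8992
  2        26.25        23.6179        47.2359
  3        26.25        22.4026        67.2078
  4     1,026.25       830.7660     3,323.0641
  Σ                    901.6858     3,462.4070
Price P = Σ PV = 901.6858.
Macaulay duration = Σ(t·PV) / P = 3,462.4070 / 901.6858 = 3.83993 half-year periods.
In years: 3.83993 / 2 = 1.91996 years.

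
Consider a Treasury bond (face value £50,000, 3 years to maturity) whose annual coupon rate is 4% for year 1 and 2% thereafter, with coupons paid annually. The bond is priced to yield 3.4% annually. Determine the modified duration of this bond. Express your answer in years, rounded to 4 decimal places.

Periodic yield y = 0.034. First find Macaulay duration:
  t   CF        PV=CF/(1+0.034)^t    t·PV
  1     2,000.00     1,934.2360     1,934.2360
  2     1,000.00       935.3172     1,870.6344
  3    51,000.00    46,132.6667   138,398.0001
  Σ                 49,002.2199   142,202.8705
P = 49,002.2199; Macaulay duration = 142,202.8705 / 49,002.2199 = 2.90197 years.
Modified duration = D_Mac / (1 + y) = 2.90197 / 1.034 = 2.80655 years.

2.8065 years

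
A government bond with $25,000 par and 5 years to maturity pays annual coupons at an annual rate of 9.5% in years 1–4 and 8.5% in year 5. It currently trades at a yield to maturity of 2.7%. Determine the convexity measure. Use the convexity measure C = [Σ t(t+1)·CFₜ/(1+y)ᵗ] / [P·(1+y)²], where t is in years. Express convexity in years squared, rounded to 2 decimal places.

With y = 0.027:
  t   CF        PV=CF/(1+0.027)^t    t·PV        t(t+1)·PV
  1     2,375.00     2,312.5609     2,312.5609       4,625.1217
  2     2,375.00     2,251.7632     4,503.5265      13,510.5795
  3     2,375.00     2,192.5640     6,577.6921      26,310.7682
  4     2,375.00     2,134.9211     8,539.6846      42,698.4230
  5    27,125.00    23,742.0125   118,710.0624     712,260.3743
  Σ                 32,633.8218   140,643.5264     799,405.2667
P = 32,633.8218.
Convexity = Σ t(t+1)·PV / [P·(1+y)²] = 799,405.2667 / (32,633.8218 × 1.054729) = 23.22513.

23.23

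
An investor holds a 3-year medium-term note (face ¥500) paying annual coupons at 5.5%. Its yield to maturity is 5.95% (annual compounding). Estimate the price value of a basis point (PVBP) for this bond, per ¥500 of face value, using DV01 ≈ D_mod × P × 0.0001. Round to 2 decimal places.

Periodic yield y = 0.0595.
  t   CF        PV=CF/(1+0.0595)^t    t·PV
  1        27.50        25.9556        25.9556
  2        27.50        24.4980        48.9960
  3       527.50       443.5265     1,330.5795
  Σ                    493.9802     1,405.5312
P = 493.9802; D_Mac = 2.84532 yrs; D_mod = 2.68553 yrs.
DV01 ≈ 2.68553 × 493.9802 × 0.0001 = 0.132660.

¥0.13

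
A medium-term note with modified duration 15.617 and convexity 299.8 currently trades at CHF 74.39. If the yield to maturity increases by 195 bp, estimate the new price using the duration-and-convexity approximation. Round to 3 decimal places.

CHF 55.976

Duration effect: -D_mod·Δy = -15.617 × (+0.0195) = -0.3045315
Convexity effect: ½·C·(Δy)² = 0.5 × 299.8 × (0.0195)² = +0.056999475
ΔP/P ≈ -0.3045315 + 0.056999475 = -0.247532025
New price ≈ 74.39 × (1 - 0.247532025) = 55.97609266025.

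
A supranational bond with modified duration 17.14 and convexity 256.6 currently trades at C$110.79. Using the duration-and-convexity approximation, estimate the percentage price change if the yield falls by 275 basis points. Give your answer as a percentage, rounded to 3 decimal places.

+56.838%

Duration effect: -D_mod·Δy = -17.14 × (-0.0275) = +0.471350
Convexity effect: ½·C·(Δy)² = 0.5 × 256.6 × (-0.0275)² = +0.097026875
ΔP/P ≈ +0.471350 + 0.097026875 = +0.568376875
= +56.8376875%.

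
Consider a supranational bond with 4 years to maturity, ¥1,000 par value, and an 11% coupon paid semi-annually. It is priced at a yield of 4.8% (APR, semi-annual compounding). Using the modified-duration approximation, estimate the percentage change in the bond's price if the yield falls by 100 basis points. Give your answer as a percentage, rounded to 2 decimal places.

Periodic yield y = 0.024. Modified duration first:
  t   CF        PV=CF/(1+0.024)^t    t·PV
  1        55.00        53.7109        53.7109
  2        55.00        52.4521       104.9042
  3        55.00        51.2227       153.6682
  4        55.00        50.0222       200.0888
  5        55.00        48.8498       244.2491
  6        55.00        47.7049       286.2294
  7        55.00        46.5868       326.1077
  8     1,055.00       872.6755     6,981.4044
  Σ                  1,223.2250     8,350.3627
P = 1,223.2250; D_Mac = 6.82651 half-year periods = 3.41326 yrs; D_mod = 3.41326/(1+0.024) = 3.33326 yrs.
ΔP/P ≈ -D_mod · Δy = -3.33326 × (-0.01) = +0.033333 = +3.3333%.

+3.33%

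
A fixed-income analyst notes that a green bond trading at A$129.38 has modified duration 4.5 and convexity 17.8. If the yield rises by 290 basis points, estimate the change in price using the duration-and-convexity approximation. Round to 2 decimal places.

-A$15.92

Duration effect: -D_mod·Δy = -4.5 × (+0.029) = -0.130500
Convexity effect: ½·C·(Δy)² = 0.5 × 17.8 × (0.029)² = +0.0074849
ΔP/P ≈ -0.130500 + 0.0074849 = -0.1230151
ΔP ≈ 129.38 × (-0.1230151) = -15.915693638.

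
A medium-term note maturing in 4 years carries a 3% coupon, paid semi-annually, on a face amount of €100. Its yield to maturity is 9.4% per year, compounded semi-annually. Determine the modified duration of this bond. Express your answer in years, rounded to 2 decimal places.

Periodic yield y = 0.047. First find Macaulay duration:
  t   CF        PV=CF/(1+0.047)^t    t·PV
  1         1.50         1.4327         1.4327
  2         1.50         1.3684         2.7367
  3         1.50         1.3069         3.9208
  4         1.50         1.2483         4.9930
  5         1.50         1.1922         5.9611
  6         1.50         1.1387         6.8322
  7         1.50         1.0876         7.6131
  8       101.50        70.2898       562.3188
  Σ                     79.0646       595.8084
P = 79.0646; Macaulay duration = 595.8084 / 79.0646 = 7.53572 half-year periods = 3.76786 years.
Modified duration = D_Mac / (1 + y) = 3.76786 / 1.047 = 3.59872 years.

3.60 years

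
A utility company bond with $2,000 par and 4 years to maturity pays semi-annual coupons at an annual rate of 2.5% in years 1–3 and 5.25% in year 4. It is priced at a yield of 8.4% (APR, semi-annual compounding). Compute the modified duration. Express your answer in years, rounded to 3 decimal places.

3.652 years

Periodic yield y = 0.042. First find Macaulay duration:
  t   CF        PV=CF/(1+0.042)^t    t·PV
  1        25.00        23.9923        23.9923
  2        25.00        23.0253        46.0505
  3        25.00        22.0972        66.2915
  4        25.00        21.2065        84.8260
  5        25.00        20.3517       101.7587
  6        25.00        19.5314       117.1885
  7        52.50        39.3627       275.5391
  8     2,052.50     1,476.8671    11,814.9368
  Σ                  1,646.4342    12,530.5835
P = 1,646.4342; Macaulay duration = 12,530.5835 / 1,646.4342 = 7.61074 half-year periods = 3.80537 years.
Modified duration = D_Mac / (1 + y) = 3.80537 / 1.042 = 3.65199 years.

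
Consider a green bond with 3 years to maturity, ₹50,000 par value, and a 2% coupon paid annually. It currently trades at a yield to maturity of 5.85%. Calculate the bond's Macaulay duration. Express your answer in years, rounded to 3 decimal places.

Periodic yield y = 0.0585. Discount each cash flow and weight by its year:
  t   CF        PV=CF/(1+0.0585)^t    t·PV
  1     1,000.00       944.7331       944.7331
  2     1,000.00       892.5207     1,785.0413
  3    51,000.00    43,002.8846   129,008.6539
  Σ                 44,840.1384   131,738.4283
Price P = Σ PV = 44,840.1384.
Macaulay duration = Σ(t·PV) / P = 131,738.4283 / 44,840.1384 = 2.93796 years.

2.938 years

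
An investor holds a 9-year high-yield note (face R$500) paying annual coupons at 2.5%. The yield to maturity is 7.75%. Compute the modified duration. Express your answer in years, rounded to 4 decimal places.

Periodic yield y = 0.0775. First find Macaulay duration:
  t   CF        PV=CF/(1+0.0775)^t    t·PV
  1        12.50        11.6009        11.6009
  2        12.50        10.7665        21.5330
  3        12.50         9.9921        29.9764
  4        12.50         9.2734        37.0938
  5        12.50         8.6064        43.0322
  6        12.50         7.9874        47.9245
  7        12.50         7.4129        51.8904
  8        12.50         6.8797        55.0379
  9       512.50       261.7811     2,356.0303
  Σ                    334.3007     2,654.1194
P = 334.3007; Macaulay duration = 2,654.1194 / 334.3007 = 7.93932 years.
Modified duration = D_Mac / (1 + y) = 7.93932 / 1.0775 = 7.36828 years.

7.3683 years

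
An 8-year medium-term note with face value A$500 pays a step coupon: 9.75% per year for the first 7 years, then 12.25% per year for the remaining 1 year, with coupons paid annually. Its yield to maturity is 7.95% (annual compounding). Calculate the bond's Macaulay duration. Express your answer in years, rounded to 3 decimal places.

Periodic yield y = 0.0795. Discount each cash flow and weight by its year:
  t   CF        PV=CF/(1+0.0795)^t    t·PV
  1        48.75        45.1598        45.1598
  2        48.75        41.8340        83.6680
  3        48.75        38.7531       116.2594
  4        48.75        35.8991       143.5966
  5        48.75        33.2553       166.2767
  6        48.75        30.8062       184.8375
  7        48.75        28.5375       199.7626
  8       561.25       304.3513     2,434.8105
  Σ                    558.5965     3,374.3709
Price P = Σ PV = 558.5965.
Macaulay duration = Σ(t·PV) / P = 3,374.3709 / 558.5965 = 6.04080 years.

6.041 years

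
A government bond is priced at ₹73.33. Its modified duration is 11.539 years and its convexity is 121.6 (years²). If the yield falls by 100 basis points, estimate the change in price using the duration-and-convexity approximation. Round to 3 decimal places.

Duration effect: -D_mod·Δy = -11.539 × (-0.01) = +0.115390
Convexity effect: ½·C·(Δy)² = 0.5 × 121.6 × (-0.01)² = +0.0060800
ΔP/P ≈ +0.115390 + 0.0060800 = +0.121470
ΔP ≈ 73.33 × (+0.121470) = +8.9073951.

+₹8.907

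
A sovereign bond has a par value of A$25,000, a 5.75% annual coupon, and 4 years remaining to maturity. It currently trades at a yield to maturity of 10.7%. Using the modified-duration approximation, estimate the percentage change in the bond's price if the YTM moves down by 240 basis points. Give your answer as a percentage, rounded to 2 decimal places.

+7.92%

Periodic yield y = 0.107. Modified duration first:
  t   CF        PV=CF/(1+0.107)^t    t·PV
  1     1,437.50     1,298.5547     1,298.5547
  2     1,437.50     1,173.0394     2,346.0789
  3     1,437.50     1,059.6562     3,178.9687
  4    26,437.50    17,604.7516    70,419.0063
  Σ                 21,136.0019    77,242.6085
P = 21,136.0019; D_Mac = 3.65455 yrs; D_mod = 3.65455/(1+0.107) = 3.30131 yrs.
ΔP/P ≈ -D_mod · Δy = -3.30131 × (-0.024) = +0.079231 = +7.9231%.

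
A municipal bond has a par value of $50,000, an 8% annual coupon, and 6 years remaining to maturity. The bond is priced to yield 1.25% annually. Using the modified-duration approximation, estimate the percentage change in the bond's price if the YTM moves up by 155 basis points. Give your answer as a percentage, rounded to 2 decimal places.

-7.90%

Periodic yield y = 0.0125. Modified duration first:
  t   CF        PV=CF/(1+0.0125)^t    t·PV
  1     4,000.00     3,950.6173     3,950.6173
  2     4,000.00     3,901.8442     7,803.6885
  3     4,000.00     3,853.6733    11,561.0199
  4     4,000.00     3,806.0971    15,224.3884
  5     4,000.00     3,759.1082    18,795.5412
  6    54,000.00    50,121.4433   300,728.6598
  Σ                 69,392.7835   358,063.9152
P = 69,392.7835; D_Mac = 5.15996 yrs; D_mod = 5.15996/(1+0.0125) = 5.09626 yrs.
ΔP/P ≈ -D_mod · Δy = -5.09626 × (+0.0155) = -0.078992 = -7.8992%.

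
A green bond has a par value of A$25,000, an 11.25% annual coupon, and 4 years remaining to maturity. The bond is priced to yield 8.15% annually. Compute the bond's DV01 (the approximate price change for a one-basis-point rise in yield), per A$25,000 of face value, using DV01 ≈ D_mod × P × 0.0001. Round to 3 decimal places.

Periodic yield y = 0.0815.
  t   CF        PV=CF/(1+0.0815)^t    t·PV
  1     2,812.50     2,600.5548     2,600.5548
  2     2,812.50     2,404.5814     4,809.1628
  3     2,812.50     2,223.3762     6,670.1287
  4    27,812.50    20,329.8387    81,319.3549
  Σ                 27,558.3511    95,399.2012
P = 27,558.3511; D_Mac = 3.46172 yrs; D_mod = 3.20085 yrs.
DV01 ≈ 3.20085 × 27,558.3511 × 0.0001 = 8.821008.

A$8.821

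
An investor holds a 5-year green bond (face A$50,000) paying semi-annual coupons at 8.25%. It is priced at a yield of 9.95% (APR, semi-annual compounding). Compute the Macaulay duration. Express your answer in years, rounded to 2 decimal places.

4.16 years

Periodic yield y = 0.04975. Discount each cash flow and weight by its period:
  t   CF        PV=CF/(1+0.04975)^t    t·PV
  1     2,062.50     1,964.7535     1,964.7535
  2     2,062.50     1,871.6395     3,743.2789
  3     2,062.50     1,782.9383     5,348.8148
  4     2,062.50     1,698.4408     6,793.7634
  5     2,062.50     1,617.9479     8,089.7396
  6     2,062.50     1,541.2698     9,247.6186
  7     2,062.50     1,468.2255    10,277.5788
  8     2,062.50     1,398.6430    11,189.1444
  9     2,062.50     1,332.3582    11,991.2240
  10   52,062.50    32,038.0582   320,380.5818
  Σ                 46,714.2747   389,026.4977
Price P = Σ PV = 46,714.2747.
Macaulay duration = Σ(t·PV) / P = 389,026.4977 / 46,714.2747 = 8.32779 half-year periods.
In years: 8.32779 / 2 = 4.16389 years.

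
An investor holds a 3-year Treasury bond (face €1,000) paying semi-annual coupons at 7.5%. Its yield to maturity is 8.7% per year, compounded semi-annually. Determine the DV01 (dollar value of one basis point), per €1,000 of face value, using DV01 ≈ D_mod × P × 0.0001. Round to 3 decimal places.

€0.254

Periodic yield y = 0.0435.
  t   CF        PV=CF/(1+0.0435)^t    t·PV
  1        37.50        35.9368        35.9368
  2        37.50        34.4387        68.8773
  3        37.50        33.0030        99.0091
  4        37.50        31.6273       126.5090
  5        37.50        30.3088       151.5441
  6     1,037.50       803.5879     4,821.5274
  Σ                    968.9024     5,303.4037
P = 968.9024; D_Mac = 5.47362 half-year periods = 2.73681 yrs; D_mod = 2.62272 yrs.
DV01 ≈ 2.62272 × 968.9024 × 0.0001 = 0.254116.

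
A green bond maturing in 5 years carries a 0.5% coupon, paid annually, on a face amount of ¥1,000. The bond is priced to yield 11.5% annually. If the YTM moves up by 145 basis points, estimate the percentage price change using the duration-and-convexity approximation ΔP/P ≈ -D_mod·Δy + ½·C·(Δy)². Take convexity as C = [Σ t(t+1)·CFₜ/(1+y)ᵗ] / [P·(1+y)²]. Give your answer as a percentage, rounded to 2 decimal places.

-6.17%

With y = 0.115:
  t   CF        PV=CF/(1+0.115)^t    t·PV        t(t+1)·PV
  1         5.00         4.4843         4.4843           8.9686
  2         5.00         4.0218         8.0436          24.1308
  3         5.00         3.6070        10.8210          43.2839
  4         5.00         3.2350        12.9399          64.6994
  5     1,005.00       583.1654     2,915.8268      17,494.9610
  Σ                    598.5134     2,952.1156      17,636.0438
P = 598.5134; D_Mac = 4.93241 yrs; D_mod = 4.42369 yrs; C = 23.70159.
Duration effect: -4.42369 × (+0.0145) = -0.064143
Convexity effect: 0.5 × 23.70159 × (0.0145)² = +0.0024916
ΔP/P ≈ -0.064143 + 0.0024916 = -0.061652 = -6.1652%.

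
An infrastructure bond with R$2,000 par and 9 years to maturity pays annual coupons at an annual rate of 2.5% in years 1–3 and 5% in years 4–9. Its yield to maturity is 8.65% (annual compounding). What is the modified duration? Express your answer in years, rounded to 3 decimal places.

7.081 years

Periodic yield y = 0.0865. First find Macaulay duration:
  t   CF        PV=CF/(1+0.0865)^t    t·PV
  1        50.00        46.0193        46.0193
  2        50.00        42.3556        84.7111
  3        50.00        38.9835       116.9505
  4       100.00        71.7598       287.0391
  5       100.00        66.0467       330.2337
  6       100.00        60.7885       364.7312
  7       100.00        55.9489       391.6426
  8       100.00        51.4947       411.9572
  9     2,100.00       995.2948     8,957.6529
  Σ                  1,428.6918    10,990.9376
P = 1,428.6918; Macaulay duration = 10,990.9376 / 1,428.6918 = 7.69301 years.
Modified duration = D_Mac / (1 + y) = 7.69301 / 1.0865 = 7.08054 years.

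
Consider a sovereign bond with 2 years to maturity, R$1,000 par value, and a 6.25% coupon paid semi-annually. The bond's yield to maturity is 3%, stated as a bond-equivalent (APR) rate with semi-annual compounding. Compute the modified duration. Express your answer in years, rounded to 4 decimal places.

Periodic yield y = 0.015. First find Macaulay duration:
  t   CF        PV=CF/(1+0.015)^t    t·PV
  1        31.25        30.7882        30.7882
  2        31.25        30.3332        60.6664
  3        31.25        29.8849        89.6547
  4     1,031.25       971.6275     3,886.5099
  Σ                  1,062.6338     4,067.6192
P = 1,062.6338; Macaulay duration = 4,067.6192 / 1,062.6338 = 3.82787 half-year periods = 1.91393 years.
Modified duration = D_Mac / (1 + y) = 1.91393 / 1.015 = 1.88565 years.

1.8856 years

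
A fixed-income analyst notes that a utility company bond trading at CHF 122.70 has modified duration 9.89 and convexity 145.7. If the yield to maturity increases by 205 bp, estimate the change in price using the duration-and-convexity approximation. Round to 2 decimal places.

Duration effect: -D_mod·Δy = -9.89 × (+0.0205) = -0.202745
Convexity effect: ½·C·(Δy)² = 0.5 × 145.7 × (0.0205)² = +0.0306152125
ΔP/P ≈ -0.202745 + 0.0306152125 = -0.1721297875
ΔP ≈ 122.70 × (-0.1721297875) = -21.12032492625.

-CHF 21.12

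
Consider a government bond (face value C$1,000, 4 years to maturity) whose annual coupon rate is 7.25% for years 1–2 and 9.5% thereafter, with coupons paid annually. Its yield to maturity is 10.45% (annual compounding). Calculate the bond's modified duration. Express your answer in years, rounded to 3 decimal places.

3.246 years

Periodic yield y = 0.1045. First find Macaulay duration:
  t   CF        PV=CF/(1+0.1045)^t    t·PV
  1        72.50        65.6406        65.6406
  2        72.50        59.4301       118.8602
  3        95.00        70.5061       211.5182
  4     1,095.00       735.7855     2,943.1421
  Σ                    931.3623     3,339.1611
P = 931.3623; Macaulay duration = 3,339.1611 / 931.3623 = 3.58524 years.
Modified duration = D_Mac / (1 + y) = 3.58524 / 1.1045 = 3.24603 years.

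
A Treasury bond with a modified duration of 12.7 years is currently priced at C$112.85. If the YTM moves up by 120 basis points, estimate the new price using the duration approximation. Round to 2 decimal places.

Duration approximation: ΔP/P ≈ -D_mod · Δy = -12.7 × (+0.012) = -0.152400.
New price ≈ 112.85 × (1 - 0.152400) = 95.65166.

C$95.65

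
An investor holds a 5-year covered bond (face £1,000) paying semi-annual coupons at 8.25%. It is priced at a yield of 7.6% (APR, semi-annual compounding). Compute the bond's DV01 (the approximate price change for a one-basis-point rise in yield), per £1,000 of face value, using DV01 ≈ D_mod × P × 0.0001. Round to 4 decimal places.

£0.4163

Periodic yield y = 0.038.
  t   CF        PV=CF/(1+0.038)^t    t·PV
  1        41.25        39.7399        39.7399
  2        41.25        38.2851        76.5701
  3        41.25        36.8835       110.6504
  4        41.25        35.5332       142.1329
  5        41.25        34.2324       171.1619
  6        41.25        32.9792       197.8751
  7        41.25        31.7718       222.4029
  8        41.25        30.6087       244.8697
  9        41.25        29.4882       265.3935
  10    1,041.25       717.1029     7,171.0290
  Σ                  1,026.6248     8,641.8255
P = 1,026.6248; D_Mac = 8.41771 half-year periods = 4.20885 yrs; D_mod = 4.05477 yrs.
DV01 ≈ 4.05477 × 1,026.6248 × 0.0001 = 0.416273.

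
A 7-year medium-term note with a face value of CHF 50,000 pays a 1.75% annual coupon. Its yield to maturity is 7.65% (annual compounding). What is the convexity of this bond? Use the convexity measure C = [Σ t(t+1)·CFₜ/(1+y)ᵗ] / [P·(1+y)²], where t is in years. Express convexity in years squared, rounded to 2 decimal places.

44.33

With y = 0.0765:
  t   CF        PV=CF/(1+0.0765)^t    t·PV        t(t+1)·PV
  1       875.00       812.8193       812.8193       1,625.6386
  2       875.00       755.0574     1,510.1149       4,530.3446
  3       875.00       701.4003     2,104.2009       8,416.8037
  4       875.00       651.5563     2,606.2250      13,031.1250
  5       875.00       605.2543     3,026.2715      18,157.6289
  6       875.00       562.2427     3,373.4564      23,614.1946
  7    50,875.00    30,367.3002   212,571.1016   1,700,568.8126
  Σ                 34,455.6306   226,004.1895   1,769,944.5481
P = 34,455.6306.
Convexity = Σ t(t+1)·PV / [P·(1+y)²] = 1,769,944.5481 / (34,455.6306 × 1.158852) = 44.32731.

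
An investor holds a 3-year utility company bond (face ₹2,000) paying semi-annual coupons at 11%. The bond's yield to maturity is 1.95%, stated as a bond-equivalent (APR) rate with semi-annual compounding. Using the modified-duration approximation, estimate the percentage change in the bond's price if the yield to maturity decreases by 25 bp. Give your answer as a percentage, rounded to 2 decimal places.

Periodic yield y = 0.00975. Modified duration first:
  t   CF        PV=CF/(1+0.00975)^t    t·PV
  1       110.00       108.9379       108.9379
  2       110.00       107.8860       215.7719
  3       110.00       106.8442       320.5327
  4       110.00       105.8126       423.2503
  5       110.00       104.7909       523.9543
  6     2,110.00     1,990.6701    11,944.0203
  Σ                  2,524.9415    13,536.4674
P = 2,524.9415; D_Mac = 5.36110 half-year periods = 2.68055 yrs; D_mod = 2.68055/(1+0.00975) = 2.65467 yrs.
ΔP/P ≈ -D_mod · Δy = -2.65467 × (-0.0025) = +0.006637 = +0.6637%.

+0.66%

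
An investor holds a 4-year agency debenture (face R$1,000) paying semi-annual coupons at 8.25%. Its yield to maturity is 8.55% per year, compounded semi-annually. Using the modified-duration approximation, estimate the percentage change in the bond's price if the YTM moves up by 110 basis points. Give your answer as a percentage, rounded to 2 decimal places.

Periodic yield y = 0.04275. Modified duration first:
  t   CF        PV=CF/(1+0.04275)^t    t·PV
  1        41.25        39.5589        39.5589
  2        41.25        37.9370        75.8741
  3        41.25        36.3817       109.1452
  4        41.25        34.8902       139.5607
  5        41.25        33.4598       167.2989
  6        41.25        32.0880       192.5281
  7        41.25        30.7725       215.4074
  8     1,041.25       744.9265     5,959.4120
  Σ                    990.0146     6,898.7852
P = 990.0146; D_Mac = 6.96837 half-year periods = 3.48418 yrs; D_mod = 3.48418/(1+0.04275) = 3.34134 yrs.
ΔP/P ≈ -D_mod · Δy = -3.34134 × (+0.011) = -0.036755 = -3.6755%.

-3.68%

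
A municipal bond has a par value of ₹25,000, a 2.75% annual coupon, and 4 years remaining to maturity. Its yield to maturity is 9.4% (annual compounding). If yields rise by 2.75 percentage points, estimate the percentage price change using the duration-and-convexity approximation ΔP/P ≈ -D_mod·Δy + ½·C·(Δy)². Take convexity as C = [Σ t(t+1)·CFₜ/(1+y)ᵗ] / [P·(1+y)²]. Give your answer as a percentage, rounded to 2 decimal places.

With y = 0.094:
  t   CF        PV=CF/(1+0.094)^t    t·PV        t(t+1)·PV
  1       687.50       628.4278       628.4278       1,256.8556
  2       687.50       574.4313     1,148.8625       3,446.5875
  3       687.50       525.0743     1,575.2228       6,300.8912
  4    25,687.50    17,932.9836    71,731.9344     358,659.6719
  Σ                 19,660.9169    75,084.4475     369,664.0062
P = 19,660.9169; D_Mac = 3.81897 yrs; D_mod = 3.49083 yrs; C = 15.70973.
Duration effect: -3.49083 × (+0.0275) = -0.095998
Convexity effect: 0.5 × 15.70973 × (0.0275)² = +0.0059402
ΔP/P ≈ -0.095998 + 0.0059402 = -0.090058 = -9.0058%.

-9.01%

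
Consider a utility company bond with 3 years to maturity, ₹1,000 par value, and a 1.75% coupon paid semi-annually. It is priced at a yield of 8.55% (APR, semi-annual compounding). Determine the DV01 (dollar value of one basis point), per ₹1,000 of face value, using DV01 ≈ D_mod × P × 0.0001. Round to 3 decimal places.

Periodic yield y = 0.04275.
  t   CF        PV=CF/(1+0.04275)^t    t·PV
  1         8.75         8.3913         8.3913
  2         8.75         8.0473        16.0945
  3         8.75         7.7173        23.1520
  4         8.75         7.4009        29.6038
  5         8.75         7.0975        35.4876
  6     1,008.75       784.6977     4,708.1860
  Σ                    823.3520     4,820.9152
P = 823.3520; D_Mac = 5.85523 half-year periods = 2.92761 yrs; D_mod = 2.80759 yrs.
DV01 ≈ 2.80759 × 823.3520 × 0.0001 = 0.231164.

₹0.231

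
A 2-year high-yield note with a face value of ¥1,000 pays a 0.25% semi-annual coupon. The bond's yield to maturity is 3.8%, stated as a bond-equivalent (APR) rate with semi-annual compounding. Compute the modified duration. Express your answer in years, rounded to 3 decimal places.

1.959 years

Periodic yield y = 0.019. First find Macaulay duration:
  t   CF        PV=CF/(1+0.019)^t    t·PV
  1         1.25         1.2267         1.2267
  2         1.25         1.2038         2.4076
  3         1.25         1.1814         3.5441
  4     1,001.25       928.6366     3,714.5464
  Σ                    932.2485     3,721.7248
P = 932.2485; Macaulay duration = 3,721.7248 / 932.2485 = 3.99220 half-year periods = 1.99610 years.
Modified duration = D_Mac / (1 + y) = 1.99610 / 1.019 = 1.95888 years.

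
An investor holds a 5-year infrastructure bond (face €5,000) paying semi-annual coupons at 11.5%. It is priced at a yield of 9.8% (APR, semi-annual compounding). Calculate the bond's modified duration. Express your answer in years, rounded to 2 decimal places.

Periodic yield y = 0.049. First find Macaulay duration:
  t   CF        PV=CF/(1+0.049)^t    t·PV
  1       287.50       274.0705       274.0705
  2       287.50       261.2684       522.5368
  3       287.50       249.0642       747.1927
  4       287.50       237.4302       949.7207
  5       287.50       226.3395     1,131.6976
  6       287.50       215.7669     1,294.6017
  7       287.50       205.6882     1,439.8176
  8       287.50       196.0803     1,568.6423
  9       287.50       186.9212     1,682.2904
  10    5,287.50     3,277.1438    32,771.4380
  Σ                  5,329.7733    42,382.0084
P = 5,329.7733; Macaulay duration = 42,382.0084 / 5,329.7733 = 7.95193 half-year periods = 3.97597 years.
Modified duration = D_Mac / (1 + y) = 3.97597 / 1.049 = 3.79025 years.

3.79 years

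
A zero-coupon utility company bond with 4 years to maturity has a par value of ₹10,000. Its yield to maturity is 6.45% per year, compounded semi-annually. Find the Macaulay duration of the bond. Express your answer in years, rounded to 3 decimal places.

A zero-coupon bond has a single cash flow at maturity, so its Macaulay duration equals its maturity: 4 years.
(Equivalently: 8 semi-annual periods ÷ 2 = 4 years.)

4.000 years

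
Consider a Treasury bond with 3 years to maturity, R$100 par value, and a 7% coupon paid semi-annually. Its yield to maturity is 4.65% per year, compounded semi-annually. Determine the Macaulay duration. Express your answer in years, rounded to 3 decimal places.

2.766 years

Periodic yield y = 0.02325. Discount each cash flow and weight by its period:
  t   CF        PV=CF/(1+0.02325)^t    t·PV
  1         3.50         3.4205         3.4205
  2         3.50         3.3428         6.6855
  3         3.50         3.2668         9.8004
  4         3.50         3.1926        12.7703
  5         3.50         3.1200        15.6002
  6       103.50        90.1675       541.0048
  Σ                    106.5101       589.2816
Price P = Σ PV = 106.5101.
Macaulay duration = Σ(t·PV) / P = 589.2816 / 106.5101 = 5.53264 half-year periods.
In years: 5.53264 / 2 = 2.76632 years.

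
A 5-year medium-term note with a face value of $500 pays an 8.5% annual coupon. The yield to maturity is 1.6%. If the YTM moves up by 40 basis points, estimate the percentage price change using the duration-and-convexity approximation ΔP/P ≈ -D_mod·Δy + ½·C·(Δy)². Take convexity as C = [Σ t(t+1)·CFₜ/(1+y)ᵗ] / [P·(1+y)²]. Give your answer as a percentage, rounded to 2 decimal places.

With y = 0.016:
  t   CF        PV=CF/(1+0.016)^t    t·PV        t(t+1)·PV
  1        42.50        41.8307        41.8307          83.6614
  2        42.50        41.1720        82.3439         247.0317
  3        42.50        40.5236       121.5707         486.2830
  4        42.50        39.8854       159.5417         797.7083
  5       542.50       501.1078     2,505.5392      15,033.2354
  Σ                    664.5195     2,910.8262      16,647.9198
P = 664.5195; D_Mac = 4.38035 yrs; D_mod = 4.31137 yrs; C = 24.26972.
Duration effect: -4.31137 × (+0.004) = -0.017245
Convexity effect: 0.5 × 24.26972 × (0.004)² = +0.0001942
ΔP/P ≈ -0.017245 + 0.0001942 = -0.017051 = -1.7051%.

-1.71%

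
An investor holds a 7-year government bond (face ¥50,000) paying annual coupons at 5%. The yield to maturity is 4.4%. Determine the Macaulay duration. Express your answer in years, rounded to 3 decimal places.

6.094 years

Periodic yield y = 0.044. Discount each cash flow and weight by its year:
  t   CF        PV=CF/(1+0.044)^t    t·PV
  1     2,500.00     2,394.6360     2,394.6360
  2     2,500.00     2,293.7127     4,587.4253
  3     2,500.00     2,197.0428     6,591.1283
  4     2,500.00     2,104.4471     8,417.7884
  5     2,500.00     2,015.7539    10,078.7697
  6     2,500.00     1,930.7988    11,584.7927
  7    52,500.00    38,837.9066   271,865.3460
  Σ                 51,774.2978   315,519.8865
Price P = Σ PV = 51,774.2978.
Macaulay duration = Σ(t·PV) / P = 315,519.8865 / 51,774.2978 = 6.09414 years.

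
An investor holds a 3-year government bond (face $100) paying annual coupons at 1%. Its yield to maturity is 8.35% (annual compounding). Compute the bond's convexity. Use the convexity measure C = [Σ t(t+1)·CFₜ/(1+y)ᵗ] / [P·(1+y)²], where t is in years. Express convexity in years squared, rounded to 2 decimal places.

With y = 0.0835:
  t   CF        PV=CF/(1+0.0835)^t    t·PV        t(t+1)·PV
  1         1.00         0.9229         0.9229           1.8459
  2         1.00         0.8518         1.7036           5.1109
  3       101.00        79.4026       238.2077         952.8310
  Σ                     81.1773       240.8343         959.7877
P = 81.1773.
Convexity = Σ t(t+1)·PV / [P·(1+y)²] = 959.7877 / (81.1773 × 1.173972) = 10.07123.

10.07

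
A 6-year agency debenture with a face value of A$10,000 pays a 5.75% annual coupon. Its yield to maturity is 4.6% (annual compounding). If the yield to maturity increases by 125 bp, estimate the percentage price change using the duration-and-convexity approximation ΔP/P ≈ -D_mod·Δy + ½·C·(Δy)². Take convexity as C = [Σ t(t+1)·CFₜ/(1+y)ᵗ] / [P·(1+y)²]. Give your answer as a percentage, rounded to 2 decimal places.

With y = 0.046:
  t   CF        PV=CF/(1+0.046)^t    t·PV        t(t+1)·PV
  1       575.00       549.7132       549.7132       1,099.4264
  2       575.00       525.5384     1,051.0769       3,153.2306
  3       575.00       502.4268     1,507.2804       6,029.1215
  4       575.00       480.3315     1,921.3262       9,606.6308
  5       575.00       459.2080     2,296.0399      13,776.2393
  6    10,575.00     8,074.0283    48,444.1700     339,109.1898
  Σ                 10,591.2463    55,769.6064     372,773.8384
P = 10,591.2463; D_Mac = 5.26563 yrs; D_mod = 5.03407 yrs; C = 32.16881.
Duration effect: -5.03407 × (+0.0125) = -0.062926
Convexity effect: 0.5 × 32.16881 × (0.0125)² = +0.0025132
ΔP/P ≈ -0.062926 + 0.0025132 = -0.060413 = -6.0413%.

-6.04%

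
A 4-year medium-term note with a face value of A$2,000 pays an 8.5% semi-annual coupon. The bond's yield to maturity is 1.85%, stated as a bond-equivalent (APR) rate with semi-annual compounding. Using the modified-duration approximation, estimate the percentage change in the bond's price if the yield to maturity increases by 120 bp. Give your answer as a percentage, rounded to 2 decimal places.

-4.21%

Periodic yield y = 0.00925. Modified duration first:
  t   CF        PV=CF/(1+0.00925)^t    t·PV
  1        85.00        84.2210        84.2210
  2        85.00        83.4491       166.8981
  3        85.00        82.6842       248.0527
  4        85.00        81.9264       327.7056
  5        85.00        81.1755       405.8777
  6        85.00        80.4315       482.5892
  7        85.00        79.6944       557.8606
  8     2,085.00     1,936.9392    15,495.5138
  Σ                  2,510.5213    17,768.7186
P = 2,510.5213; D_Mac = 7.07770 half-year periods = 3.53885 yrs; D_mod = 3.53885/(1+0.00925) = 3.50642 yrs.
ΔP/P ≈ -D_mod · Δy = -3.50642 × (+0.012) = -0.042077 = -4.2077%.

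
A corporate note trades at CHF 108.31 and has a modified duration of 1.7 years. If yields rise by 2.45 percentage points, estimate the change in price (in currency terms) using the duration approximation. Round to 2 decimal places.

Duration approximation: ΔP/P ≈ -D_mod · Δy = -1.7 × (+0.0245) = -0.041650.
ΔP ≈ 108.31 × (-0.041650) = -4.5111115.

-CHF 4.51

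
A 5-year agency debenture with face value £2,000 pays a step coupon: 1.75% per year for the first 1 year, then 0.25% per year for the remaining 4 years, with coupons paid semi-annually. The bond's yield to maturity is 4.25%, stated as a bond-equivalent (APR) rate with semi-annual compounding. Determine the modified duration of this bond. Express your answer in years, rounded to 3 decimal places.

Periodic yield y = 0.02125. First find Macaulay duration:
  t   CF        PV=CF/(1+0.02125)^t    t·PV
  1        17.50        17.1359        17.1359
  2        17.50        16.7793        33.5586
  3         2.50         2.3472         7.0415
  4         2.50         2.2983         9.1933
  5         2.50         2.2505        11.2525
  6         2.50         2.2037        13.2221
  7         2.50         2.1578        15.1048
  8         2.50         2.1129        16.9034
  9         2.50         2.0690        18.6206
  10    2,002.50     1,622.7508    16,227.5079
  Σ                  1,672.1053    16,369.5405
P = 1,672.1053; Macaulay duration = 16,369.5405 / 1,672.1053 = 9.78978 half-year periods = 4.89489 years.
Modified duration = D_Mac / (1 + y) = 4.89489 / 1.02125 = 4.79304 years.

4.793 years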